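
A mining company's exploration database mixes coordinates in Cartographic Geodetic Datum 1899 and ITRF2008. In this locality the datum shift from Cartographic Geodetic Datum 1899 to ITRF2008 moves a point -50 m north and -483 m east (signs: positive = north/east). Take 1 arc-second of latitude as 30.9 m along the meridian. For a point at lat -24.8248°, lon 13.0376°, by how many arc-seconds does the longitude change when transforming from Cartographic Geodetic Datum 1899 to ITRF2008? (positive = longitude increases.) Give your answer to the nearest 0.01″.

At latitude -24.8248°, cos φ = 0.907596.
1″ of longitude at this latitude = 30.90 × cos φ = 28.0447 m, so Δλ = -483.0 / 28.0447 = -17.222″.

Δλ = -17.22″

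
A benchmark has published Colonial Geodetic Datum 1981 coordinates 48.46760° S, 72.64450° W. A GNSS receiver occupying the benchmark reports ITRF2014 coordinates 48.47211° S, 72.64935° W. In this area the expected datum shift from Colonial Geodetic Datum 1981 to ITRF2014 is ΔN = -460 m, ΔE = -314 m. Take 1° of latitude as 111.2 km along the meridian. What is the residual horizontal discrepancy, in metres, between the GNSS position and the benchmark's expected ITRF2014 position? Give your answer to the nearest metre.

60 m

Observed coordinate differences: Δφ = -0.00451°, Δλ = -0.00485°.
Converting to metres (1° lat = 111200 m, cos φ = 0.663043): observed ΔN = -501.5 m, observed ΔE = -357.6 m.
Subtracting the expected shift leaves a residual of -501.5 − (-460) = -41.5 m north and -357.6 − (-314) = -43.6 m east.
Residual distance = √((-41.5)² + (-43.6)²) = 60.2 m.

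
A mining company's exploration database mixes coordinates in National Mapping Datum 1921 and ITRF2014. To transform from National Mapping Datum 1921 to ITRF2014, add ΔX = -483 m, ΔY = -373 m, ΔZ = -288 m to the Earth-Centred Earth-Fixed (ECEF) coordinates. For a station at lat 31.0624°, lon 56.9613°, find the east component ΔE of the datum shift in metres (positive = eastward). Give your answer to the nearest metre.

At φ = 31.0624°, λ = 56.9613°: sin φ = 0.515971, cos φ = 0.856606, sin λ = 0.838303, cos λ = 0.545205.
ΔE = −sin λ·ΔX + cos λ·ΔY = −(0.838303)·(-483) + (0.545205)·(-373) = 201.54 m.

ΔE = 202 m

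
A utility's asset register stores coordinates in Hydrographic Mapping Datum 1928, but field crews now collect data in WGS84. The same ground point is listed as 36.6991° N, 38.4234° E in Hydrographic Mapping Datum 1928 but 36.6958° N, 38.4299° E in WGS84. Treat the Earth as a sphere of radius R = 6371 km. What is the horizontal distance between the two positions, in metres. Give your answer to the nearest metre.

Δφ = 36.6958° − 36.6991° = -0.0033°; Δλ = 38.4299° − 38.4234° = +0.0065°.
1° along a meridian = πR/180 = 111195 m.
ΔN = Δφ × 111195 = -366.9 m; ΔE = Δλ × 111195 × cos(36.6991°) = +0.0065 × 111195 × 0.801785 = 579.5 m.
Distance = √(ΔE² + ΔN²) = √(579.5² + (-366.9)²) = 685.9 m.

686 m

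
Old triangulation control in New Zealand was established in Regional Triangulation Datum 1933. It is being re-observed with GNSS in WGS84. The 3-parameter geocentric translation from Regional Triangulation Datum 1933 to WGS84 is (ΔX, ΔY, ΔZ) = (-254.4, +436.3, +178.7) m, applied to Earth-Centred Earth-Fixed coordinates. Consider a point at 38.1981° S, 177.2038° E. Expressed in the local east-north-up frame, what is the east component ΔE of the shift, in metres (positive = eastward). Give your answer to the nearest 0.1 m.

ΔE = -423.4 m

At φ = -38.1981°, λ = 177.2038°: sin φ = -0.618382, cos φ = 0.785877, sin λ = 0.048784, cos λ = -0.998809.
ΔE = −sin λ·ΔX + cos λ·ΔY = −(0.048784)·(-254.4) + (-0.998809)·(436.3) = -423.37 m.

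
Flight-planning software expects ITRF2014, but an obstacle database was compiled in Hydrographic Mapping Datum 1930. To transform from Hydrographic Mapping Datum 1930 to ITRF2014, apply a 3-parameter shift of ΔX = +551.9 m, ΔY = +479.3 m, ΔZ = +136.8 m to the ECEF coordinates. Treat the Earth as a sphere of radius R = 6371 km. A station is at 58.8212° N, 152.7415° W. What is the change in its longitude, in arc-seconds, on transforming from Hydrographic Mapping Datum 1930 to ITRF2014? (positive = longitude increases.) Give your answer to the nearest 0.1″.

sin φ = 0.855556, cos φ = 0.517710, sin λ = -0.458006, cos λ = -0.888949.
East component: ΔE = −sin λ·ΔX + cos λ·ΔY = −(-0.458006)(551.9) + (-0.888949)(479.3) = -173.30 m.
1° of latitude spans πR/180 = 111195 m; at latitude φ, 1° of longitude spans that × cos φ = 57566.8 m, so Δλ = -173.30 / 57566.8 × 3600 = -10.837″.

Δλ = -10.8″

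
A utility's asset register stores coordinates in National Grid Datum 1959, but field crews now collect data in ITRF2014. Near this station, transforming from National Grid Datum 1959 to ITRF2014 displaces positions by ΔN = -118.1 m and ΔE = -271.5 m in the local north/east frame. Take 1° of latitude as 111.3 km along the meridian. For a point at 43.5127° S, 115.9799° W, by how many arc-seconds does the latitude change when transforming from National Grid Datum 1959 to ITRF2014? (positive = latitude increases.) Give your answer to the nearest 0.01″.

1° of latitude = 111.3 km, so Δφ = -118.1 / 111300 = -0.0010611° = -3.820″.

Δφ = -3.82″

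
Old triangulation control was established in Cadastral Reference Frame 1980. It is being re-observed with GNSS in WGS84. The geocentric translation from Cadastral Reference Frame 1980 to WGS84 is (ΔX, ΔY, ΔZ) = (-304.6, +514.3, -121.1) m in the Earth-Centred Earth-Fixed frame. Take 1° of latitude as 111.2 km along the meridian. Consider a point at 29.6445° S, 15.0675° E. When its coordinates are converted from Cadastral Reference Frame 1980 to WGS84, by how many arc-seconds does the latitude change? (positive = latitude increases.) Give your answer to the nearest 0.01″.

sin φ = -0.494617, cos φ = 0.869111, sin λ = 0.259957, cos λ = 0.965620.
North component: ΔN = −sin φ cos λ·ΔX − sin φ sin λ·ΔY + cos φ·ΔZ = −(-0.494617)(0.965620)(-304.6) − (-0.494617)(0.259957)(514.3) + (0.869111)(-121.1) = -184.60 m.
1° of latitude spans 111200 m, so Δφ = -184.60 / 111200 × 3600 = -5.976″.

Δφ = -5.98″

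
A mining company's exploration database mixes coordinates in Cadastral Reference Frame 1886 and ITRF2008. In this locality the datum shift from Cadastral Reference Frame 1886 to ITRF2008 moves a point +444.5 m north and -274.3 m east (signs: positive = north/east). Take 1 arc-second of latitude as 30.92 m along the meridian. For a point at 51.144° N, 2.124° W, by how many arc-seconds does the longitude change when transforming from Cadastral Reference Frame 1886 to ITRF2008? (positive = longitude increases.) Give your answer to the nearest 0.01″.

Δλ = -14.14″

At latitude 51.144°, cos φ = 0.627365.
1″ of longitude at this latitude = 30.92 × cos φ = 19.3981 m, so Δλ = -274.3 / 19.3981 = -14.141″.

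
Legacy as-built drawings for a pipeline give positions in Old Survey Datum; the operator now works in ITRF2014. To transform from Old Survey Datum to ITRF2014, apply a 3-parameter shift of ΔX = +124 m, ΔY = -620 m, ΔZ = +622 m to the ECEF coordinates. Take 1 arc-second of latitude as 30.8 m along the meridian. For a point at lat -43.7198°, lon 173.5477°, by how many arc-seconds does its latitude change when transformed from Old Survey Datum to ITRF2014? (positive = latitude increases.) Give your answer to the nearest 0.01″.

sin φ = -0.691132, cos φ = 0.722728, sin λ = 0.112376, cos λ = -0.993666.
North component: ΔN = −sin φ cos λ·ΔX − sin φ sin λ·ΔY + cos φ·ΔZ = −(-0.691132)(-0.993666)(124) − (-0.691132)(0.112376)(-620) + (0.722728)(622) = 316.23 m.
1° of latitude spans 3600 × 30.80 = 110880 m, so Δφ = 316.23 / 110880 × 3600 = 10.267″.

Δφ = 10.27″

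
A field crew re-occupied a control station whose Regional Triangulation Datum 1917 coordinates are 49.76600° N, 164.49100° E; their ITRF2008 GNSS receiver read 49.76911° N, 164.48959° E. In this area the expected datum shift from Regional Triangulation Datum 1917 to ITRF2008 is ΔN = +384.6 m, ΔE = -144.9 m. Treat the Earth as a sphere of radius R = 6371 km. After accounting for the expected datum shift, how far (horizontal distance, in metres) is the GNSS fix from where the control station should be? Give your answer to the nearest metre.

Observed coordinate differences: Δφ = +0.00311°, Δλ = -0.00141°.
Converting to metres (1° lat = 111195 m, cos φ = 0.645911): observed ΔN = 345.8 m, observed ΔE = -101.3 m.
Subtracting the expected shift leaves a residual of 345.8 − (384.6) = -38.8 m north and -101.3 − (-144.9) = 43.6 m east.
Residual distance = √((-38.8)² + 43.6²) = 58.4 m.

58 m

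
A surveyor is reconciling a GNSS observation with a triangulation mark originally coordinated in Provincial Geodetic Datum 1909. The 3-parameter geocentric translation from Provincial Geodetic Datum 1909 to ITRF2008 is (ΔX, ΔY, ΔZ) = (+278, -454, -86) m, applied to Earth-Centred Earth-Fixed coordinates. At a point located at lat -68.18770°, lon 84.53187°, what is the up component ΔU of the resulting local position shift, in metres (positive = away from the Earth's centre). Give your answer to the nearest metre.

ΔU = -78 m

The local up (radial) axis is (cos φ cos λ, cos φ sin λ, sin φ), giving ΔU = 9.843 − 167.924 + 79.843 = -78.24 m.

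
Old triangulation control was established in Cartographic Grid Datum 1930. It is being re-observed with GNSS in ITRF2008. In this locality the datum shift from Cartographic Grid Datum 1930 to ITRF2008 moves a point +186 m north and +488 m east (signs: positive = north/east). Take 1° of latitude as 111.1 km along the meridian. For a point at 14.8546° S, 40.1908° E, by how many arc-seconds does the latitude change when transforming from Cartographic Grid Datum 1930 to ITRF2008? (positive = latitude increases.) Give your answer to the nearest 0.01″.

Δφ = 6.03″

1° of latitude = 111.1 km, so Δφ = 186.0 / 111100 = 0.0016742° = 6.027″.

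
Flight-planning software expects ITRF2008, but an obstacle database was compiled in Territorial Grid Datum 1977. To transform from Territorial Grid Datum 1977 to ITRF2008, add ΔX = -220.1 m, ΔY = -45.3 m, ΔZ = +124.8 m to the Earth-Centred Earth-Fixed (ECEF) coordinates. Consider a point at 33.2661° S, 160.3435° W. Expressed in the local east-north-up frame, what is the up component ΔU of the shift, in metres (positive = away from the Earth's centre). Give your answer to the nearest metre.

ΔU = 118 m

At φ = -33.2661°, λ = -160.3435°: sin φ = -0.548528, cos φ = 0.836132, sin λ = -0.336380, cos λ = -0.941726.
ΔU = cos φ cos λ·ΔX + cos φ sin λ·ΔY + sin φ·ΔZ = (0.836132)(-0.941726)(-220.1) + (0.836132)(-0.336380)(-45.3) + (-0.548528)(124.8) = 117.59 m.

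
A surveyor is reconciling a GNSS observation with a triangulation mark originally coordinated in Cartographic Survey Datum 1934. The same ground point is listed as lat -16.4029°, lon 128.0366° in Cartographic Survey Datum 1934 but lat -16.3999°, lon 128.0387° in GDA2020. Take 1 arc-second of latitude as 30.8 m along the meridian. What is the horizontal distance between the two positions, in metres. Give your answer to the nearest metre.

401 m

Δφ = -16.3999° − -16.4029° = +0.0030°; Δλ = 128.0387° − 128.0366° = +0.0021°.
1° of latitude = 3600 × 30.80 = 110880 m.
ΔN = Δφ × 110880 = 332.6 m; ΔE = Δλ × 110880 × cos(-16.4029°) = +0.0021 × 110880 × 0.959300 = 223.4 m.
Distance = √(ΔE² + ΔN²) = √(223.4² + 332.6²) = 400.7 m.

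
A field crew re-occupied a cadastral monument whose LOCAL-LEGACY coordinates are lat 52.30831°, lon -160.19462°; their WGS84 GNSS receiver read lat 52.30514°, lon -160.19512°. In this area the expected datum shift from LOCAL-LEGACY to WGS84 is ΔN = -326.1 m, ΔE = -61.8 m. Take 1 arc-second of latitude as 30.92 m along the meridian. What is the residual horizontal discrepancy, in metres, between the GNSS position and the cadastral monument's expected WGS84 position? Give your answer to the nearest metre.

39 m

Observed coordinate differences: Δφ = -0.00317°, Δλ = -0.00050°.
Converting to metres (1° lat = 111312 m, cos φ = 0.611412): observed ΔN = -352.9 m, observed ΔE = -34.0 m.
Subtracting the expected shift leaves a residual of -352.9 − (-326.1) = -26.8 m north and -34.0 − (-61.8) = 27.8 m east.
Residual distance = √((-26.8)² + 27.8²) = 38.6 m.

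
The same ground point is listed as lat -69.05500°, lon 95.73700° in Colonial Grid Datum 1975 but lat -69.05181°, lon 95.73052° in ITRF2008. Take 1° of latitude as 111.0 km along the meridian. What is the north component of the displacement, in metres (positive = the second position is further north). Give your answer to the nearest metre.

Δφ = -69.05181° − -69.05500° = +0.00319°; Δλ = 95.73052° − 95.73700° = -0.00648°.
ΔN = Δφ × 111000 = 354.1 m; ΔE = Δλ × 111000 × cos(-69.05500°) = -0.00648 × 111000 × 0.357472 = -257.1 m.

ΔN = 354 m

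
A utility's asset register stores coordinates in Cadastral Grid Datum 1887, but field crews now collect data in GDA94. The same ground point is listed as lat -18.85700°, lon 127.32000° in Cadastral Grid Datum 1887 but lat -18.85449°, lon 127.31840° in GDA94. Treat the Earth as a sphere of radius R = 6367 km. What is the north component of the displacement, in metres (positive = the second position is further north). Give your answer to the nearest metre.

Δφ = -18.85449° − -18.85700° = +0.00251°; Δλ = 127.31840° − 127.32000° = -0.00160°.
1° along a meridian = πR/180 = 111125 m.
ΔN = Δφ × 111125 = 278.9 m; ΔE = Δλ × 111125 × cos(-18.85700°) = -0.00160 × 111125 × 0.946328 = -168.3 m.

ΔN = 279 m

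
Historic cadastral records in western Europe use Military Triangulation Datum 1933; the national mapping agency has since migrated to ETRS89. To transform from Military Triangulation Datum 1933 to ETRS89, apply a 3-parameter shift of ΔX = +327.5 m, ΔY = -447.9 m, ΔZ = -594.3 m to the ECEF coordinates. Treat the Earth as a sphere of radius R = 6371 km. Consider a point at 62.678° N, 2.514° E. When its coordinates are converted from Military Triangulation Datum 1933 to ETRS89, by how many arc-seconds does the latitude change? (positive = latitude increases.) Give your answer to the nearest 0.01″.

sin φ = 0.888441, cos φ = 0.458991, sin λ = 0.043863, cos λ = 0.999038.
North component: ΔN = −sin φ cos λ·ΔX − sin φ sin λ·ΔY + cos φ·ΔZ = −(0.888441)(0.999038)(327.5) − (0.888441)(0.043863)(-447.9) + (0.458991)(-594.3) = -546.01 m.
1° of latitude spans πR/180 = 111195 m, so Δφ = -546.01 / 111195 × 3600 = -17.677″.

Δφ = -17.68″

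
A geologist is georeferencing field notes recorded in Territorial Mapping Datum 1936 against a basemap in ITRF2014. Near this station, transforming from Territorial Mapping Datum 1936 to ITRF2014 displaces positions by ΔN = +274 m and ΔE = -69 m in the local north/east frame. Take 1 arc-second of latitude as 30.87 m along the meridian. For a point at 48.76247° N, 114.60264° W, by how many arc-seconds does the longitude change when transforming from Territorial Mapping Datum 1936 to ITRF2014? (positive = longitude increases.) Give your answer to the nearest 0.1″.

Δλ = -3.4″

At latitude 48.76247°, cos φ = 0.659182.
1″ of longitude at this latitude = 30.87 × cos φ = 20.3490 m, so Δλ = -69.0 / 20.3490 = -3.391″.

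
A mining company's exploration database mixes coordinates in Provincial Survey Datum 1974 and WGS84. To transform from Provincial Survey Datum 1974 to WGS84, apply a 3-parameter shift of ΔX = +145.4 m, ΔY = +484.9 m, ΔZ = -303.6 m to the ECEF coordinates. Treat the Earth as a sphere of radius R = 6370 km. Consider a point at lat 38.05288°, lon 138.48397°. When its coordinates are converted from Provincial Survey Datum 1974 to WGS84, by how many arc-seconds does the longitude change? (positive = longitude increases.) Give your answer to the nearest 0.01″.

sin φ = 0.616388, cos φ = 0.787442, sin λ = 0.662830, cos λ = -0.748770.
East component: ΔE = −sin λ·ΔX + cos λ·ΔY = −(0.662830)(145.4) + (-0.748770)(484.9) = -459.45 m.
1° of latitude spans πR/180 = 111177 m; at latitude φ, 1° of longitude spans that × cos φ = 87545.8 m, so Δλ = -459.45 / 87545.8 × 3600 = -18.893″.

Δλ = -18.89″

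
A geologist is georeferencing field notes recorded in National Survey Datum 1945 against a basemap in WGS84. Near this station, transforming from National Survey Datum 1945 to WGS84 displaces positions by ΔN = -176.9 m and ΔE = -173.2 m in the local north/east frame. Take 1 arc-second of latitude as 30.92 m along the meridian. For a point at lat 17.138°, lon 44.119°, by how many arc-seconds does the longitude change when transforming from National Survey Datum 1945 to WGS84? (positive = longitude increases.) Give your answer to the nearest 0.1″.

At latitude 17.138°, cos φ = 0.955598.
1″ of longitude at this latitude = 30.92 × cos φ = 29.5471 m, so Δλ = -173.2 / 29.5471 = -5.862″.

Δλ = -5.9″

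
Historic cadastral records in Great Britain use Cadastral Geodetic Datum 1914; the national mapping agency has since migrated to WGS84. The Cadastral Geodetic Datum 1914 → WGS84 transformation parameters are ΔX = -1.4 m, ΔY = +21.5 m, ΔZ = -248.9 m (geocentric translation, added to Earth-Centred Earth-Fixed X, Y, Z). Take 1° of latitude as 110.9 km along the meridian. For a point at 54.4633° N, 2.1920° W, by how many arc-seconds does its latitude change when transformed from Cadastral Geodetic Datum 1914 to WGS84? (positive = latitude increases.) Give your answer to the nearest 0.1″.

sin φ = 0.813743, cos φ = 0.581224, sin λ = -0.038248, cos λ = 0.999268.
North component: ΔN = −sin φ cos λ·ΔX − sin φ sin λ·ΔY + cos φ·ΔZ = −(0.813743)(0.999268)(-1.4) − (0.813743)(-0.038248)(21.5) + (0.581224)(-248.9) = -142.86 m.
1° of latitude spans 110900 m, so Δφ = -142.86 / 110900 × 3600 = -4.637″.

Δφ = -4.6″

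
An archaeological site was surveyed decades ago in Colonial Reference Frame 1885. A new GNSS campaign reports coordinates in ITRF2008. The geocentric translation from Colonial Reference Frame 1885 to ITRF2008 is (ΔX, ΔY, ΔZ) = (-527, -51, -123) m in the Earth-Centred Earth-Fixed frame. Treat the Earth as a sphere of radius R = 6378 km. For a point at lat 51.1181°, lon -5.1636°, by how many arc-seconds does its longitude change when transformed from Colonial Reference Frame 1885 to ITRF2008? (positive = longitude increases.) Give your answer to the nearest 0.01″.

sin φ = 0.778441, cos φ = 0.627717, sin λ = -0.090000, cos λ = 0.995942.
East component: ΔE = −sin λ·ΔX + cos λ·ΔY = −(-0.090000)(-527) + (0.995942)(-51) = -98.22 m.
1° of latitude spans πR/180 = 111317 m; at latitude φ, 1° of longitude spans that × cos φ = 69875.7 m, so Δλ = -98.22 / 69875.7 × 3600 = -5.060″.

Δλ = -5.06″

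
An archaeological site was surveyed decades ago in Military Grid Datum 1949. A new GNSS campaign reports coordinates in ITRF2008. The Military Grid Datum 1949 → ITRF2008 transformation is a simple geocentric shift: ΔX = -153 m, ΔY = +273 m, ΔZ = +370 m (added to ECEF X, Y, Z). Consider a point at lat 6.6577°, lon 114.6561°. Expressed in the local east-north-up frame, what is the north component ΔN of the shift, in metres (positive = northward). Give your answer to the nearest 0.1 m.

ΔN = 331.3 m

At φ = 6.6577°, λ = 114.6561°: sin φ = 0.115937, cos φ = 0.993257, sin λ = 0.908828, cos λ = -0.417171.
ΔN = −sin φ cos λ·ΔX − sin φ sin λ·ΔY + cos φ·ΔZ = −(0.115937)(-0.417171)(-153) − (0.115937)(0.908828)(273) + (0.993257)(370) = 331.34 m.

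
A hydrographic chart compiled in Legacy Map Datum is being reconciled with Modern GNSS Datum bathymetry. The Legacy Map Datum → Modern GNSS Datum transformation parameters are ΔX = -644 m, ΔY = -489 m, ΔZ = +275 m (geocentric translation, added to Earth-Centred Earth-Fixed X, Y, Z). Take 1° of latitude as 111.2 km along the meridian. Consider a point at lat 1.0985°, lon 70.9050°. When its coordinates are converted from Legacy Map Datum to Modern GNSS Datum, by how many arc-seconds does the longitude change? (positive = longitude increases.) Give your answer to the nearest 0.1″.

sin φ = 0.019171, cos φ = 0.999816, sin λ = 0.944977, cos λ = 0.327135.
East component: ΔE = −sin λ·ΔX + cos λ·ΔY = −(0.944977)(-644) + (0.327135)(-489) = 448.60 m.
1° of latitude spans 111200 m; at latitude φ, 1° of longitude spans that × cos φ = 111179.6 m, so Δλ = 448.60 / 111179.6 × 3600 = 14.526″.

Δλ = 14.5″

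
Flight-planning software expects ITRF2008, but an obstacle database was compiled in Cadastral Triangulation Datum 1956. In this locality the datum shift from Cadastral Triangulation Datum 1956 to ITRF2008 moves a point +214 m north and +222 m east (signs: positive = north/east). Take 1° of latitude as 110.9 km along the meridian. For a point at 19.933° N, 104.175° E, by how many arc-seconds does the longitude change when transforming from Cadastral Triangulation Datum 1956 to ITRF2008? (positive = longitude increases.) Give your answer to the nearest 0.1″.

Δλ = 7.7″

At latitude 19.933°, cos φ = 0.940092.
1° of longitude at this latitude = 110.9 × cos φ = 104.26 km, so Δλ = 222.0 / 104256.2 = 0.0021294° = 7.666″.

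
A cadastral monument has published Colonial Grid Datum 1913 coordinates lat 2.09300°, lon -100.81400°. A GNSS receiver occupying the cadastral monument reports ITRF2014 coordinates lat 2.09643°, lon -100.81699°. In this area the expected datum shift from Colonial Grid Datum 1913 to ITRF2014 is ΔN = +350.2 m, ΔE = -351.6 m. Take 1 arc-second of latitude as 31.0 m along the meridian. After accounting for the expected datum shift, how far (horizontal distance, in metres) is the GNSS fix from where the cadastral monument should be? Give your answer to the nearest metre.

Observed coordinate differences: Δφ = +0.00343°, Δλ = -0.00299°.
Converting to metres (1° lat = 111600 m, cos φ = 0.999333): observed ΔN = 382.8 m, observed ΔE = -333.5 m.
Subtracting the expected shift leaves a residual of 382.8 − (350.2) = 32.6 m north and -333.5 − (-351.6) = 18.1 m east.
Residual distance = √(32.6² + 18.1²) = 37.3 m.

37 m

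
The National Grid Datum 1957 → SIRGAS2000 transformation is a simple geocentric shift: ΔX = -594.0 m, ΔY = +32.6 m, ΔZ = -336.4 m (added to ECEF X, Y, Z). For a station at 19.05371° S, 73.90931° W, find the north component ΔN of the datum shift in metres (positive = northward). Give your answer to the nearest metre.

The local north axis is (−sin φ cos λ, −sin φ sin λ, cos φ), giving ΔN = -53.745 − 10.225 − 317.970 = -381.94 m.

ΔN = -382 m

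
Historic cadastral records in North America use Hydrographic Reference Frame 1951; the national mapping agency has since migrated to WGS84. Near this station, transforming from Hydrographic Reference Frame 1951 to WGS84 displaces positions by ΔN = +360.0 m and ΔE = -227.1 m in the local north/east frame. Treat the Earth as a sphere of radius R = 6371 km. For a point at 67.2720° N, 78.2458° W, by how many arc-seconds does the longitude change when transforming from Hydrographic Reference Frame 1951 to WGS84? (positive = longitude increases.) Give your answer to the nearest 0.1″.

At latitude 67.2720°, cos φ = 0.386357.
One radian of longitude at latitude φ spans R cos φ, so Δλ = ΔE / (R cos φ) = -227.1 / (6371000 × 0.386357) = -9.2262e-05 rad = -19.030″.

Δλ = -19.0″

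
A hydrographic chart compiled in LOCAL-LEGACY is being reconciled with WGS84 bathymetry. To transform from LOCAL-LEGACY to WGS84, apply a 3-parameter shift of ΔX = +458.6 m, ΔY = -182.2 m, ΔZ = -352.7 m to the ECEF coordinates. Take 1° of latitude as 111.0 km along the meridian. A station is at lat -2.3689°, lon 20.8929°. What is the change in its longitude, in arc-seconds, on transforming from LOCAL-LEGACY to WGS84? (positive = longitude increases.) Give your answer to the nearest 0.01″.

Δλ = -10.83″

sin φ = -0.041333, cos φ = 0.999145, sin λ = 0.356622, cos λ = 0.934249.
East component: ΔE = −sin λ·ΔX + cos λ·ΔY = −(0.356622)(458.6) + (0.934249)(-182.2) = -333.77 m.
1° of latitude spans 111000 m; at latitude φ, 1° of longitude spans that × cos φ = 110905.1 m, so Δλ = -333.77 / 110905.1 × 3600 = -10.834″.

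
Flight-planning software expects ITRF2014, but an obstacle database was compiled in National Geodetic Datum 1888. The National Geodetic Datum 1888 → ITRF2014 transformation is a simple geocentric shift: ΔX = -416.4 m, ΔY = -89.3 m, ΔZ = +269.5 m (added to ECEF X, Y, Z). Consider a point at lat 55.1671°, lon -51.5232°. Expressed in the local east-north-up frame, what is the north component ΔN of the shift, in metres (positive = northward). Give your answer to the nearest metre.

At φ = 55.1671°, λ = -51.5232°: sin φ = 0.820821, cos φ = 0.571185, sin λ = -0.782860, cos λ = 0.622198.
ΔN = −sin φ cos λ·ΔX − sin φ sin λ·ΔY + cos φ·ΔZ = −(0.820821)(0.622198)(-416.4) − (0.820821)(-0.782860)(-89.3) + (0.571185)(269.5) = 309.21 m.

ΔN = 309 m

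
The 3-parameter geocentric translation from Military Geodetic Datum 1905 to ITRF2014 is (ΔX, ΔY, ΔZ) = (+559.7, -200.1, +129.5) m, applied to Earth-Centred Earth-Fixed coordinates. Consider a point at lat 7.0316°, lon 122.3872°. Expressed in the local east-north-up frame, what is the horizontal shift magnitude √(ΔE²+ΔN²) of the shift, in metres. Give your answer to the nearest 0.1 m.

The local east axis at (φ, λ) is (−sin λ, cos λ, 0), so ΔE = −sin(122.3872°)·559.7 + cos(122.3872°)·(-200.1) = -365.46 m.
The local north axis is (−sin φ cos λ, −sin φ sin λ, cos φ), giving ΔN = 36.700 + 20.685 + 128.526 = 185.91 m.
Horizontal magnitude = √(ΔE² + ΔN²) = √((-365.46)² + 185.91²) = 410.03 m.

410.0 m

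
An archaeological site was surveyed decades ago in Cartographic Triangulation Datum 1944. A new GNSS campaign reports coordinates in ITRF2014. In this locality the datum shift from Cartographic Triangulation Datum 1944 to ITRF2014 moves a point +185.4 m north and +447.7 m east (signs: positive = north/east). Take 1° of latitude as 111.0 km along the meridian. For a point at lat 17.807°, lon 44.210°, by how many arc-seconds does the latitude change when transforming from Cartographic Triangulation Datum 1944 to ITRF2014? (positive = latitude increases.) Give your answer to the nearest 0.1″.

Δφ = 6.0″

1° of latitude = 111.0 km, so Δφ = 185.4 / 111000 = 0.0016703° = 6.013″.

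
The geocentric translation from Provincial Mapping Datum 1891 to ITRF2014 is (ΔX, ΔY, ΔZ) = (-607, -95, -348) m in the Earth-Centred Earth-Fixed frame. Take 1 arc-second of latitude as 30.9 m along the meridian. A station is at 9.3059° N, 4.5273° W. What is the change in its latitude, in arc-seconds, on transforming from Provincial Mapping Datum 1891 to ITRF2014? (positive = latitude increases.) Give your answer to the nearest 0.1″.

sin φ = 0.161705, cos φ = 0.986839, sin λ = -0.078934, cos λ = 0.996880.
North component: ΔN = −sin φ cos λ·ΔX − sin φ sin λ·ΔY + cos φ·ΔZ = −(0.161705)(0.996880)(-607) − (0.161705)(-0.078934)(-95) + (0.986839)(-348) = -246.78 m.
1° of latitude spans 3600 × 30.90 = 111240 m, so Δφ = -246.78 / 111240 × 3600 = -7.987″.

Δφ = -8.0″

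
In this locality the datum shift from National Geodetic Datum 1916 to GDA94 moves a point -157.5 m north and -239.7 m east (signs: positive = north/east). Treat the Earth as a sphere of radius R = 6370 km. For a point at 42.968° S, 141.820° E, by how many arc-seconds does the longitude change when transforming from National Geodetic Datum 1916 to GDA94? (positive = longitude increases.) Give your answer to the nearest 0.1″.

Δλ = -10.6″

At latitude -42.968°, cos φ = 0.731734.
One radian of longitude at latitude φ spans R cos φ, so Δλ = ΔE / (R cos φ) = -239.7 / (6370000 × 0.731734) = -5.1425e-05 rad = -10.607″.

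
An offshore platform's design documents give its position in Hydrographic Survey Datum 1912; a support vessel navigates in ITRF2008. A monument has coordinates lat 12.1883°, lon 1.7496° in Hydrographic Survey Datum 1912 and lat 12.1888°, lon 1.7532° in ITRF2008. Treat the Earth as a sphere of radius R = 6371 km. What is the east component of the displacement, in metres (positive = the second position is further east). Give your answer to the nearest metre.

Δφ = 12.1888° − 12.1883° = +0.0005°; Δλ = 1.7532° − 1.7496° = +0.0036°.
1° along a meridian = πR/180 = 111195 m.
ΔN = Δφ × 111195 = 55.6 m; ΔE = Δλ × 111195 × cos(12.1883°) = +0.0036 × 111195 × 0.977459 = 391.3 m.

ΔE = 391 m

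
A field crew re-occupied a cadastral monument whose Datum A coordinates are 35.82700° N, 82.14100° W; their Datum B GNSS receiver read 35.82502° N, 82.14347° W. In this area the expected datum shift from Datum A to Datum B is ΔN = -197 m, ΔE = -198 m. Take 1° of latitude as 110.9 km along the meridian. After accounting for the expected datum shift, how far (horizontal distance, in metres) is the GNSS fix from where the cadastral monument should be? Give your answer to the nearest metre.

33 m

Observed coordinate differences: Δφ = -0.00198°, Δλ = -0.00247°.
Converting to metres (1° lat = 110900 m, cos φ = 0.810788): observed ΔN = -219.6 m, observed ΔE = -222.1 m.
Subtracting the expected shift leaves a residual of -219.6 − (-197) = -22.6 m north and -222.1 − (-198) = -24.1 m east.
Residual distance = √((-22.6)² + (-24.1)²) = 33.0 m.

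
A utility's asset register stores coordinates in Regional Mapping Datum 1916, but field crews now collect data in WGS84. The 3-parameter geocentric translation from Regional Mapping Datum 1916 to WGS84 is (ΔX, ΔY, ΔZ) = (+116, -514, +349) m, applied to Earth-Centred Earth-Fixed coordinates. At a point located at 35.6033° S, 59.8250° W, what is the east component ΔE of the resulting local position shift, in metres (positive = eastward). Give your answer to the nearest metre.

The local east axis at (φ, λ) is (−sin λ, cos λ, 0), so ΔE = −sin(-59.8250°)·116 + cos(-59.8250°)·(-514) = -158.08 m.

ΔE = -158 m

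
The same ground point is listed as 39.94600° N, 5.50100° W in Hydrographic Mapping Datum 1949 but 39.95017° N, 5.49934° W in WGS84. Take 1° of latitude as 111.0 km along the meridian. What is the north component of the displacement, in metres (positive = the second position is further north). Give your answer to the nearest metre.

ΔN = 463 m

Δφ = 39.95017° − 39.94600° = +0.00417°; Δλ = -5.49934° − -5.50100° = +0.00166°.
ΔN = Δφ × 111000 = 462.9 m; ΔE = Δλ × 111000 × cos(39.94600°) = +0.00166 × 111000 × 0.766650 = 141.3 m.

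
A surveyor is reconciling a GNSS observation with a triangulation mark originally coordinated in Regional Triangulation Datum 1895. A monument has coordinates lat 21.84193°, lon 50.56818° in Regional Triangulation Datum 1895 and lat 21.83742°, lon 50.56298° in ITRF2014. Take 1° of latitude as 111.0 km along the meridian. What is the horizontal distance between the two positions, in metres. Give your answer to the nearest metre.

Δφ = 21.83742° − 21.84193° = -0.00451°; Δλ = 50.56298° − 50.56818° = -0.00520°.
ΔN = Δφ × 111000 = -500.6 m; ΔE = Δλ × 111000 × cos(21.84193°) = -0.00520 × 111000 × 0.928214 = -535.8 m.
Distance = √(ΔE² + ΔN²) = √((-535.8)² + (-500.6)²) = 733.2 m.

733 m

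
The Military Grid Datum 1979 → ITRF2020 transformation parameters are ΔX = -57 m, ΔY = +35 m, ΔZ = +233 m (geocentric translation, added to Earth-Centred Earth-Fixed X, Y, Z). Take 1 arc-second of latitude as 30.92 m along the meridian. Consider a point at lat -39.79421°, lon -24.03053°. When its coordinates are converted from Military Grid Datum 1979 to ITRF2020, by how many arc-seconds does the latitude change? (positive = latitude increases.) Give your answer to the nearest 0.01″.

Δφ = 4.42″

sin φ = -0.640032, cos φ = 0.768348, sin λ = -0.407223, cos λ = 0.913329.
North component: ΔN = −sin φ cos λ·ΔX − sin φ sin λ·ΔY + cos φ·ΔZ = −(-0.640032)(0.913329)(-57) − (-0.640032)(-0.407223)(35) + (0.768348)(233) = 136.58 m.
1° of latitude spans 3600 × 30.92 = 111312 m, so Δφ = 136.58 / 111312 × 3600 = 4.417″.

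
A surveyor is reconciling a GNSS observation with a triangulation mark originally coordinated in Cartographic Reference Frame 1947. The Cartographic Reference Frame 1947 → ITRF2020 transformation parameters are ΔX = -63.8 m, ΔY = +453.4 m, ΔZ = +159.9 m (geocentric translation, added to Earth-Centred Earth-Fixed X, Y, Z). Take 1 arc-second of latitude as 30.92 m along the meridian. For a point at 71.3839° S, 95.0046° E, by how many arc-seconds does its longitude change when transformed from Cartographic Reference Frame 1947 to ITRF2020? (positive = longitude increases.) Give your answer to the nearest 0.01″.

Δλ = 2.43″

sin φ = -0.947679, cos φ = 0.319226, sin λ = 0.996188, cos λ = -0.087236.
East component: ΔE = −sin λ·ΔX + cos λ·ΔY = −(0.996188)(-63.8) + (-0.087236)(453.4) = 24.00 m.
1° of latitude spans 3600 × 30.92 = 111312 m; at latitude φ, 1° of longitude spans that × cos φ = 35533.6 m, so Δλ = 24.00 / 35533.6 × 3600 = 2.432″.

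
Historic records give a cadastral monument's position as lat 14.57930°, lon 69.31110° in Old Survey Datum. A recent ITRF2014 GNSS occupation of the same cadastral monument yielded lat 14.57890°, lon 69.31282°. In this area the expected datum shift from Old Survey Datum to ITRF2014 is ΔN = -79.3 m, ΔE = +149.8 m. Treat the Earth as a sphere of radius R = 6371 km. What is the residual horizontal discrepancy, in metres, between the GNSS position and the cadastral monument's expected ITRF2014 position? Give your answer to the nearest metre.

Observed coordinate differences: Δφ = -0.00040°, Δλ = +0.00172°.
Converting to metres (1° lat = 111195 m, cos φ = 0.967800): observed ΔN = -44.5 m, observed ΔE = 185.1 m.
Subtracting the expected shift leaves a residual of -44.5 − (-79.3) = 34.8 m north and 185.1 − (149.8) = 35.3 m east.
Residual distance = √(34.8² + 35.3²) = 49.6 m.

50 m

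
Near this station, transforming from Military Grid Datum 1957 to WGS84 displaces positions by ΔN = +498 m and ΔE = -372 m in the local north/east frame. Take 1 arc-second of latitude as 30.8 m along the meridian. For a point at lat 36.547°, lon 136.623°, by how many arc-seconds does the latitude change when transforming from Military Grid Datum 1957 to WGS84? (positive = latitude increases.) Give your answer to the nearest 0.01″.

1″ of latitude = 30.80 m, so Δφ = 498.0 / 30.80 = 16.169″.

Δφ = 16.17″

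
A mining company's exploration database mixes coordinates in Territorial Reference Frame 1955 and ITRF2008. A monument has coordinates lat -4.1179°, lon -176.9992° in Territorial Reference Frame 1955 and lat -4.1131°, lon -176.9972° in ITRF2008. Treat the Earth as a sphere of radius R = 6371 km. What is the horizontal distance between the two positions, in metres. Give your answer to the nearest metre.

578 m

Δφ = -4.1131° − -4.1179° = +0.0048°; Δλ = -176.9972° − -176.9992° = +0.0020°.
1° along a meridian = πR/180 = 111195 m.
ΔN = Δφ × 111195 = 533.7 m; ΔE = Δλ × 111195 × cos(-4.1179°) = +0.0020 × 111195 × 0.997418 = 221.8 m.
Distance = √(ΔE² + ΔN²) = √(221.8² + 533.7²) = 578.0 m.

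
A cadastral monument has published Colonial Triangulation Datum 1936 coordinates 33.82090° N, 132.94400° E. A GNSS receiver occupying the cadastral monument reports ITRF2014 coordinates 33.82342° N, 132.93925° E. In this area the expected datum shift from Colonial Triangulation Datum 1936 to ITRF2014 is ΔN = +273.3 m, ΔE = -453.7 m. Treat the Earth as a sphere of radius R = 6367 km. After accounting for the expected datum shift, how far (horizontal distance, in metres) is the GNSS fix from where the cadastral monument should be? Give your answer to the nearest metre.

17 m

Observed coordinate differences: Δφ = +0.00252°, Δλ = -0.00475°.
Converting to metres (1° lat = 111125 m, cos φ = 0.830781): observed ΔN = 280.0 m, observed ΔE = -438.5 m.
Subtracting the expected shift leaves a residual of 280.0 − (273.3) = 6.7 m north and -438.5 − (-453.7) = 15.2 m east.
Residual distance = √(6.7² + 15.2²) = 16.6 m.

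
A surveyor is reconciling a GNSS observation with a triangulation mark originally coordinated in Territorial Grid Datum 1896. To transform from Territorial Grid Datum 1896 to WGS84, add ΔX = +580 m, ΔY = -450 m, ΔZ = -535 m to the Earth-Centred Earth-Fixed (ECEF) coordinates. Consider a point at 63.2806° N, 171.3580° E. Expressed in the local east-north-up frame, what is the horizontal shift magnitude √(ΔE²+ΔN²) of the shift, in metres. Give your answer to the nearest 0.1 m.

At φ = 63.2806°, λ = 171.3580°: sin φ = 0.893219, cos φ = 0.449621, sin λ = 0.150260, cos λ = -0.988647.
ΔE = −sin λ·ΔX + cos λ·ΔY = −(0.150260)·(580) + (-0.988647)·(-450) = 357.74 m.
ΔN = −sin φ cos λ·ΔX − sin φ sin λ·ΔY + cos φ·ΔZ = −(0.893219)(-0.988647)(580) − (0.893219)(0.150260)(-450) + (0.449621)(-535) = 332.03 m.
Horizontal magnitude = √(ΔE² + ΔN²) = √(357.74² + 332.03²) = 488.08 m.

488.1 m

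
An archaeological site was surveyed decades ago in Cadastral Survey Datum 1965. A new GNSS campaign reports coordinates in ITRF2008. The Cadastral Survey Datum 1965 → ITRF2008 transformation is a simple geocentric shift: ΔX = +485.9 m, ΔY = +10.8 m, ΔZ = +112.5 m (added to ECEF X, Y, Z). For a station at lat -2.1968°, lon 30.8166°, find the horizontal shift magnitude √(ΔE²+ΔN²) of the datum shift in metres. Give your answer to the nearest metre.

272 m

At φ = -2.1968°, λ = 30.8166°: sin φ = -0.038332, cos φ = 0.999265, sin λ = 0.512292, cos λ = 0.858812.
ΔE = −sin λ·ΔX + cos λ·ΔY = −(0.512292)·(485.9) + (0.858812)·(10.8) = -239.65 m.
ΔN = −sin φ cos λ·ΔX − sin φ sin λ·ΔY + cos φ·ΔZ = −(-0.038332)(0.858812)(485.9) − (-0.038332)(0.512292)(10.8) + (0.999265)(112.5) = 128.63 m.
Horizontal magnitude = √(ΔE² + ΔN²) = √((-239.65)² + 128.63²) = 271.98 m.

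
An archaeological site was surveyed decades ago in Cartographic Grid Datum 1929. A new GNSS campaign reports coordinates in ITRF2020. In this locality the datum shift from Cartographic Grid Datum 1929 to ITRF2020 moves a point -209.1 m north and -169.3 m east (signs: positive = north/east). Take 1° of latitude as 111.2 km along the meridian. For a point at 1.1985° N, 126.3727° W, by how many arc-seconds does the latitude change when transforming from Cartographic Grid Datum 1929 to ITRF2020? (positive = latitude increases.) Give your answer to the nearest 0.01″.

Δφ = -6.77″

1° of latitude = 111.2 km, so Δφ = -209.1 / 111200 = -0.0018804° = -6.769″.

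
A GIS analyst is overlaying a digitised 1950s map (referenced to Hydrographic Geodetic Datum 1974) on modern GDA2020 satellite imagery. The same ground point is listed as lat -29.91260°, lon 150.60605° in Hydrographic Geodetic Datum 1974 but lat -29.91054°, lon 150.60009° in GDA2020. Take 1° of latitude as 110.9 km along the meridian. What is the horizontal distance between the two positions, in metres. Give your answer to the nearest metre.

Δφ = -29.91054° − -29.91260° = +0.00206°; Δλ = 150.60009° − 150.60605° = -0.00596°.
ΔN = Δφ × 110900 = 228.5 m; ΔE = Δλ × 110900 × cos(-29.91260°) = -0.00596 × 110900 × 0.866787 = -572.9 m.
Distance = √(ΔE² + ΔN²) = √((-572.9)² + 228.5²) = 616.8 m.

617 m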